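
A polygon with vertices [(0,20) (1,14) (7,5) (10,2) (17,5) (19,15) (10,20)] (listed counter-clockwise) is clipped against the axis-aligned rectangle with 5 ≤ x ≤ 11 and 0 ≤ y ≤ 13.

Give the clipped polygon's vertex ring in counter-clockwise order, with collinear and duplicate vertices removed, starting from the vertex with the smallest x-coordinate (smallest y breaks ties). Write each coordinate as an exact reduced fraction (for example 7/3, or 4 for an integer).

Clipped polygon: [(5,8) (7,5) (10,2) (11,17/7) (11,13) (5,13)]

1. After x ≥ 5: [(5,20) (5,8) (7,5) (10,2) (17,5) (19,15) (10,20)]
2. After x ≤ 11: [(5,20) (5,8) (7,5) (10,2) (11,17/7) (11,175/9) (10,20)]
3. After y ≥ 0: [(5,20) (5,8) (7,5) (10,2) (11,17/7) (11,175/9) (10,20)]
4. After y ≤ 13: [(5,13) (5,8) (7,5) (10,2) (11,17/7) (11,13)]
5. Canonical ring: [(5,8) (7,5) (10,2) (11,17/7) (11,13) (5,13)]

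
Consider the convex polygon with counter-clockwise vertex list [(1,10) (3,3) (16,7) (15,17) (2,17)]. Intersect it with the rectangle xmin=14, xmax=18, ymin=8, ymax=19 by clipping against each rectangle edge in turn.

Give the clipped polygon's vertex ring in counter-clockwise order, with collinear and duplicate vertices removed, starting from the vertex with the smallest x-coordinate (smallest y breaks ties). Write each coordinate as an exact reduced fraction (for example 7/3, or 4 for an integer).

1. After x ≥ 14: [(14,83/13) (16,7) (15,17) (14,17)]
2. After x ≤ 18: [(14,83/13) (16,7) (15,17) (14,17)]
3. After y ≥ 8: [(14,8) (159/10,8) (15,17) (14,17)]
4. After y ≤ 19: [(14,8) (159/10,8) (15,17) (14,17)]
5. Canonical ring: [(14,8) (159/10,8) (15,17) (14,17)]

Clipped polygon: [(14,8) (159/10,8) (15,17) (14,17)]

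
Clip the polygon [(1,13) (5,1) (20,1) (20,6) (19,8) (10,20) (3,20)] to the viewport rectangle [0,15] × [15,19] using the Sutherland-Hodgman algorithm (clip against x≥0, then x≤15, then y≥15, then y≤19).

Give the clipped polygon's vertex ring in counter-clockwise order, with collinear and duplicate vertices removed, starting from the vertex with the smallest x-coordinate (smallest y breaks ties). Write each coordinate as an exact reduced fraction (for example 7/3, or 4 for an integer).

1. After x ≥ 0: [(1,13) (5,1) (20,1) (20,6) (19,8) (10,20) (3,20)]
2. After x ≤ 15: [(1,13) (5,1) (15,1) (15,40/3) (10,20) (3,20)]
3. After y ≥ 15: [(11/7,15) (55/4,15) (10,20) (3,20)]
4. After y ≤ 19: [(19/7,19) (11/7,15) (55/4,15) (43/4,19)]
5. Canonical ring: [(11/7,15) (55/4,15) (43/4,19) (19/7,19)]

Clipped polygon: [(11/7,15) (55/4,15) (43/4,19) (19/7,19)]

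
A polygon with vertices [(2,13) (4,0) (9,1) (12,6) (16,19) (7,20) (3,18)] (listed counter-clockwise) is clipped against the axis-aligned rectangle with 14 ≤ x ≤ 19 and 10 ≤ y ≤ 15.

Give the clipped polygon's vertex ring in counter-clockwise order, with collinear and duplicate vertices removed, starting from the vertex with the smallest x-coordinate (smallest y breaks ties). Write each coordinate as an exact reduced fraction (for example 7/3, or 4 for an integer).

Clipped polygon: [(14,25/2) (192/13,15) (14,15)]

1. After x ≥ 14: [(14,25/2) (16,19) (14,173/9)]
2. After x ≤ 19: [(14,25/2) (16,19) (14,173/9)]
3. After y ≥ 10: [(14,25/2) (16,19) (14,173/9)]
4. After y ≤ 15: [(14,15) (14,25/2) (192/13,15)]
5. Canonical ring: [(14,25/2) (192/13,15) (14,15)]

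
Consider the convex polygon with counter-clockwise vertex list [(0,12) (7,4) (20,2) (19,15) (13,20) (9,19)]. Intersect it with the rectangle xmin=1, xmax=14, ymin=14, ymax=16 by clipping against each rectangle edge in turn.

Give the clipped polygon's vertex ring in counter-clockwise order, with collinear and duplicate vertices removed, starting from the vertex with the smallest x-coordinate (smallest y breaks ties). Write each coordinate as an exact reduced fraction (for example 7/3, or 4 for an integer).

1. After x ≥ 1: [(1,115/9) (1,76/7) (7,4) (20,2) (19,15) (13,20) (9,19)]
2. After x ≤ 14: [(1,115/9) (1,76/7) (7,4) (14,38/13) (14,115/6) (13,20) (9,19)]
3. After y ≥ 14: [(18/7,14) (14,14) (14,115/6) (13,20) (9,19)]
4. After y ≤ 16: [(36/7,16) (18/7,14) (14,14) (14,16)]
5. Canonical ring: [(18/7,14) (14,14) (14,16) (36/7,16)]

Clipped polygon: [(18/7,14) (14,14) (14,16) (36/7,16)]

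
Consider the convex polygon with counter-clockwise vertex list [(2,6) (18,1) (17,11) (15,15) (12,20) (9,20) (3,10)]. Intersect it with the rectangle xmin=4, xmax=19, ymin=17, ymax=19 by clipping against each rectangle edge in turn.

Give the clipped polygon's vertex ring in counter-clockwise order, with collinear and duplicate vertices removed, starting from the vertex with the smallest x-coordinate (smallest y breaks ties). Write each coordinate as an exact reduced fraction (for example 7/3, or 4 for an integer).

1. After x ≥ 4: [(4,43/8) (18,1) (17,11) (15,15) (12,20) (9,20) (4,35/3)]
2. After x ≤ 19: [(4,43/8) (18,1) (17,11) (15,15) (12,20) (9,20) (4,35/3)]
3. After y ≥ 17: [(69/5,17) (12,20) (9,20) (36/5,17)]
4. After y ≤ 19: [(69/5,17) (63/5,19) (42/5,19) (36/5,17)]
5. Canonical ring: [(36/5,17) (69/5,17) (63/5,19) (42/5,19)]

Clipped polygon: [(36/5,17) (69/5,17) (63/5,19) (42/5,19)]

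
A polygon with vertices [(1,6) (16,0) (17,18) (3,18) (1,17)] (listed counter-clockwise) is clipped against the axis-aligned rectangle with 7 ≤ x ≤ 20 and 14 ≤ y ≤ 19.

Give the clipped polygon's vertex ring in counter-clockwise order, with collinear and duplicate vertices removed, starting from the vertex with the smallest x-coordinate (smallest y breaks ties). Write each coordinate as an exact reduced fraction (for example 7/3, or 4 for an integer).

1. After x ≥ 7: [(7,18/5) (16,0) (17,18) (7,18)]
2. After x ≤ 20: [(7,18/5) (16,0) (17,18) (7,18)]
3. After y ≥ 14: [(7,14) (151/9,14) (17,18) (7,18)]
4. After y ≤ 19: [(7,14) (151/9,14) (17,18) (7,18)]
5. Canonical ring: [(7,14) (151/9,14) (17,18) (7,18)]

Clipped polygon: [(7,14) (151/9,14) (17,18) (7,18)]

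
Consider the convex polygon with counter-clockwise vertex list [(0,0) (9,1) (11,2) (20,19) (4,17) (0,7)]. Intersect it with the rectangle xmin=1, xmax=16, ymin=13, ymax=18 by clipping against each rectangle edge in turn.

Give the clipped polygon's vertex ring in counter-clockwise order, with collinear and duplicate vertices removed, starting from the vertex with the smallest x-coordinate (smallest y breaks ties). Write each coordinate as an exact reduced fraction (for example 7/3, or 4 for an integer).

1. After x ≥ 1: [(1,1/9) (9,1) (11,2) (20,19) (4,17) (1,19/2)]
2. After x ≤ 16: [(1,1/9) (9,1) (11,2) (16,103/9) (16,37/2) (4,17) (1,19/2)]
3. After y ≥ 13: [(16,13) (16,37/2) (4,17) (12/5,13)]
4. After y ≤ 18: [(16,13) (16,18) (12,18) (4,17) (12/5,13)]
5. Canonical ring: [(12/5,13) (16,13) (16,18) (12,18) (4,17)]

Clipped polygon: [(12/5,13) (16,13) (16,18) (12,18) (4,17)]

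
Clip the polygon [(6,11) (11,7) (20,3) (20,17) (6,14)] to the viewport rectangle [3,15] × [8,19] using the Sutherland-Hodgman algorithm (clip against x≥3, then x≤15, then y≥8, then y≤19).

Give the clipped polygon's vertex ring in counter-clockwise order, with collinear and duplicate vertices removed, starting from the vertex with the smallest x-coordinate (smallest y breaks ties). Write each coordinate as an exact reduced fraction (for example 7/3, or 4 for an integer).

Clipped polygon: [(6,11) (39/4,8) (15,8) (15,223/14) (6,14)]

1. After x ≥ 3: [(6,11) (11,7) (20,3) (20,17) (6,14)]
2. After x ≤ 15: [(6,11) (11,7) (15,47/9) (15,223/14) (6,14)]
3. After y ≥ 8: [(6,11) (39/4,8) (15,8) (15,223/14) (6,14)]
4. After y ≤ 19: [(6,11) (39/4,8) (15,8) (15,223/14) (6,14)]
5. Canonical ring: [(6,11) (39/4,8) (15,8) (15,223/14) (6,14)]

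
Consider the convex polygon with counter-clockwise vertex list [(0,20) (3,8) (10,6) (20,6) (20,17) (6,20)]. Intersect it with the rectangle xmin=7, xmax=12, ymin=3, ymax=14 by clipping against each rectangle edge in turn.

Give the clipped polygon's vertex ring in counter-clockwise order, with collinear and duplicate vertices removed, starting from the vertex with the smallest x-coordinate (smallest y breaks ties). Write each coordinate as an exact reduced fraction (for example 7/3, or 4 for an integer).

Clipped polygon: [(7,48/7) (10,6) (12,6) (12,14) (7,14)]

1. After x ≥ 7: [(7,48/7) (10,6) (20,6) (20,17) (7,277/14)]
2. After x ≤ 12: [(7,48/7) (10,6) (12,6) (12,131/7) (7,277/14)]
3. After y ≥ 3: [(7,48/7) (10,6) (12,6) (12,131/7) (7,277/14)]
4. After y ≤ 14: [(7,14) (7,48/7) (10,6) (12,6) (12,14)]
5. Canonical ring: [(7,48/7) (10,6) (12,6) (12,14) (7,14)]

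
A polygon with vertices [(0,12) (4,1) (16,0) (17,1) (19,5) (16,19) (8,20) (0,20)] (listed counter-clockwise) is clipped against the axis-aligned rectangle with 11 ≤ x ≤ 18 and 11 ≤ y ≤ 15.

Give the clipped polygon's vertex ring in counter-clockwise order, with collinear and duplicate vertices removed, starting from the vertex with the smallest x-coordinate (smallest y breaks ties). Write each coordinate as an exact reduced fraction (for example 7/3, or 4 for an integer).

1. After x ≥ 11: [(11,5/12) (16,0) (17,1) (19,5) (16,19) (11,157/8)]
2. After x ≤ 18: [(11,5/12) (16,0) (17,1) (18,3) (18,29/3) (16,19) (11,157/8)]
3. After y ≥ 11: [(11,11) (124/7,11) (16,19) (11,157/8)]
4. After y ≤ 15: [(11,15) (11,11) (124/7,11) (118/7,15)]
5. Canonical ring: [(11,11) (124/7,11) (118/7,15) (11,15)]

Clipped polygon: [(11,11) (124/7,11) (118/7,15) (11,15)]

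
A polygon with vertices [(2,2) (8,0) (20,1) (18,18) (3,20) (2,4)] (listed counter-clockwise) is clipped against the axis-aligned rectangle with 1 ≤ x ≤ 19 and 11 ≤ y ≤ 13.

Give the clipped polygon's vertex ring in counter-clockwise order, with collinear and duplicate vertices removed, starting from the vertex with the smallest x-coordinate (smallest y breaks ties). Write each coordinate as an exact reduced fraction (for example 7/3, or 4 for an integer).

Clipped polygon: [(39/16,11) (320/17,11) (316/17,13) (41/16,13)]

1. After x ≥ 1: [(2,2) (8,0) (20,1) (18,18) (3,20) (2,4)]
2. After x ≤ 19: [(2,2) (8,0) (19,11/12) (19,19/2) (18,18) (3,20) (2,4)]
3. After y ≥ 11: [(320/17,11) (18,18) (3,20) (39/16,11)]
4. After y ≤ 13: [(320/17,11) (316/17,13) (41/16,13) (39/16,11)]
5. Canonical ring: [(39/16,11) (320/17,11) (316/17,13) (41/16,13)]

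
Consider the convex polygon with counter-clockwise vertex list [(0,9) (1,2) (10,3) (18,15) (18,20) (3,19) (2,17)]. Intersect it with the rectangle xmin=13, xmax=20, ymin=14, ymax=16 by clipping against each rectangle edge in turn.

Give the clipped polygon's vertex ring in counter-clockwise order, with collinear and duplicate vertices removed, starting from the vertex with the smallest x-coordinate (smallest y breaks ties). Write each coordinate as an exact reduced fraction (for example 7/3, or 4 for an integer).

1. After x ≥ 13: [(13,15/2) (18,15) (18,20) (13,59/3)]
2. After x ≤ 20: [(13,15/2) (18,15) (18,20) (13,59/3)]
3. After y ≥ 14: [(13,14) (52/3,14) (18,15) (18,20) (13,59/3)]
4. After y ≤ 16: [(13,16) (13,14) (52/3,14) (18,15) (18,16)]
5. Canonical ring: [(13,14) (52/3,14) (18,15) (18,16) (13,16)]

Clipped polygon: [(13,14) (52/3,14) (18,15) (18,16) (13,16)]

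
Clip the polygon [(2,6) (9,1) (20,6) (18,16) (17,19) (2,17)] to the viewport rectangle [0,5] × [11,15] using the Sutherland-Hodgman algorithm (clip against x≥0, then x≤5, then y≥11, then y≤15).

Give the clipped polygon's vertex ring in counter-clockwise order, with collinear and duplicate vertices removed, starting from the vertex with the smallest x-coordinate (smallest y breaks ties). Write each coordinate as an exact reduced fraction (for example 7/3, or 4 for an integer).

1. After x ≥ 0: [(2,6) (9,1) (20,6) (18,16) (17,19) (2,17)]
2. After x ≤ 5: [(2,6) (5,27/7) (5,87/5) (2,17)]
3. After y ≥ 11: [(2,11) (5,11) (5,87/5) (2,17)]
4. After y ≤ 15: [(2,15) (2,11) (5,11) (5,15)]
5. Canonical ring: [(2,11) (5,11) (5,15) (2,15)]

Clipped polygon: [(2,11) (5,11) (5,15) (2,15)]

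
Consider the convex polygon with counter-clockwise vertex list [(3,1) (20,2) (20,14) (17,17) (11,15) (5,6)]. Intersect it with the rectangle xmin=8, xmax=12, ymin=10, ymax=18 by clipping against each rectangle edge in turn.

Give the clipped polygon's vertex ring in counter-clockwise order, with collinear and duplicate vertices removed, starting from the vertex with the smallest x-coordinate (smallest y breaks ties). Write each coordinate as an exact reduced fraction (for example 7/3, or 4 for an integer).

Clipped polygon: [(8,10) (12,10) (12,46/3) (11,15) (8,21/2)]

1. After x ≥ 8: [(8,22/17) (20,2) (20,14) (17,17) (11,15) (8,21/2)]
2. After x ≤ 12: [(8,22/17) (12,26/17) (12,46/3) (11,15) (8,21/2)]
3. After y ≥ 10: [(8,10) (12,10) (12,46/3) (11,15) (8,21/2)]
4. After y ≤ 18: [(8,10) (12,10) (12,46/3) (11,15) (8,21/2)]
5. Canonical ring: [(8,10) (12,10) (12,46/3) (11,15) (8,21/2)]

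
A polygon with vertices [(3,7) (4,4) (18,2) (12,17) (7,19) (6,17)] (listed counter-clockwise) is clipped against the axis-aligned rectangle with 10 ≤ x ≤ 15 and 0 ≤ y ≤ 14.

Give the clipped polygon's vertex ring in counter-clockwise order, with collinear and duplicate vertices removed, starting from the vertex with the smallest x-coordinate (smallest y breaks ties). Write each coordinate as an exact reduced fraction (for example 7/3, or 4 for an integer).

1. After x ≥ 10: [(10,22/7) (18,2) (12,17) (10,89/5)]
2. After x ≤ 15: [(10,22/7) (15,17/7) (15,19/2) (12,17) (10,89/5)]
3. After y ≥ 0: [(10,22/7) (15,17/7) (15,19/2) (12,17) (10,89/5)]
4. After y ≤ 14: [(10,14) (10,22/7) (15,17/7) (15,19/2) (66/5,14)]
5. Canonical ring: [(10,22/7) (15,17/7) (15,19/2) (66/5,14) (10,14)]

Clipped polygon: [(10,22/7) (15,17/7) (15,19/2) (66/5,14) (10,14)]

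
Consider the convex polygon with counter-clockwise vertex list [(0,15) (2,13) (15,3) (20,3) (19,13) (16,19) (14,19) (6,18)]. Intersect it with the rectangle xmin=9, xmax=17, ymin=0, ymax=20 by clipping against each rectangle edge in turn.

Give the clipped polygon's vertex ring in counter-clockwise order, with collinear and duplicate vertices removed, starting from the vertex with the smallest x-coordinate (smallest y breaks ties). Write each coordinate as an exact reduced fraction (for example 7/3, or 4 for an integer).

Clipped polygon: [(9,99/13) (15,3) (17,3) (17,17) (16,19) (14,19) (9,147/8)]

1. After x ≥ 9: [(9,99/13) (15,3) (20,3) (19,13) (16,19) (14,19) (9,147/8)]
2. After x ≤ 17: [(9,99/13) (15,3) (17,3) (17,17) (16,19) (14,19) (9,147/8)]
3. After y ≥ 0: [(9,99/13) (15,3) (17,3) (17,17) (16,19) (14,19) (9,147/8)]
4. After y ≤ 20: [(9,99/13) (15,3) (17,3) (17,17) (16,19) (14,19) (9,147/8)]
5. Canonical ring: [(9,99/13) (15,3) (17,3) (17,17) (16,19) (14,19) (9,147/8)]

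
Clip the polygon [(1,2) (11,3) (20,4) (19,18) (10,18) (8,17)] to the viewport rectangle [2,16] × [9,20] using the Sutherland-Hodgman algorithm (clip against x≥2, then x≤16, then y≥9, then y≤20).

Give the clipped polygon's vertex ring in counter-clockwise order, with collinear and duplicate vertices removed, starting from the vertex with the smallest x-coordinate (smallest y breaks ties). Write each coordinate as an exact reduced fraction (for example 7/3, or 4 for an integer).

Clipped polygon: [(64/15,9) (16,9) (16,18) (10,18) (8,17)]

1. After x ≥ 2: [(2,29/7) (2,21/10) (11,3) (20,4) (19,18) (10,18) (8,17)]
2. After x ≤ 16: [(2,29/7) (2,21/10) (11,3) (16,32/9) (16,18) (10,18) (8,17)]
3. After y ≥ 9: [(64/15,9) (16,9) (16,18) (10,18) (8,17)]
4. After y ≤ 20: [(64/15,9) (16,9) (16,18) (10,18) (8,17)]
5. Canonical ring: [(64/15,9) (16,9) (16,18) (10,18) (8,17)]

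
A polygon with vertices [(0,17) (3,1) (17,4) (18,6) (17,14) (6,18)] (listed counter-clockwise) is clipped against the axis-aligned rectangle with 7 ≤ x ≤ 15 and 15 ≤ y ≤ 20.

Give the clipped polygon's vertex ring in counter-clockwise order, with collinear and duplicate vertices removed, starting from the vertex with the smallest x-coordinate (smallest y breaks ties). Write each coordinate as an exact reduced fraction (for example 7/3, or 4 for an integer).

Clipped polygon: [(7,15) (57/4,15) (7,194/11)]

1. After x ≥ 7: [(7,13/7) (17,4) (18,6) (17,14) (7,194/11)]
2. After x ≤ 15: [(7,13/7) (15,25/7) (15,162/11) (7,194/11)]
3. After y ≥ 15: [(7,15) (57/4,15) (7,194/11)]
4. After y ≤ 20: [(7,15) (57/4,15) (7,194/11)]
5. Canonical ring: [(7,15) (57/4,15) (7,194/11)]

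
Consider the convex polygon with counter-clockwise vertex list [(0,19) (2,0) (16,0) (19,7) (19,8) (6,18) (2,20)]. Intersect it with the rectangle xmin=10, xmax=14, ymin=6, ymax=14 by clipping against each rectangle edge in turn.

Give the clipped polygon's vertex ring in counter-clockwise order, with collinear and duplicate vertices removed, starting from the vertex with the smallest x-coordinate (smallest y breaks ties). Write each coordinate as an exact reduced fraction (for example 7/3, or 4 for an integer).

1. After x ≥ 10: [(10,0) (16,0) (19,7) (19,8) (10,194/13)]
2. After x ≤ 14: [(10,0) (14,0) (14,154/13) (10,194/13)]
3. After y ≥ 6: [(10,6) (14,6) (14,154/13) (10,194/13)]
4. After y ≤ 14: [(10,14) (10,6) (14,6) (14,154/13) (56/5,14)]
5. Canonical ring: [(10,6) (14,6) (14,154/13) (56/5,14) (10,14)]

Clipped polygon: [(10,6) (14,6) (14,154/13) (56/5,14) (10,14)]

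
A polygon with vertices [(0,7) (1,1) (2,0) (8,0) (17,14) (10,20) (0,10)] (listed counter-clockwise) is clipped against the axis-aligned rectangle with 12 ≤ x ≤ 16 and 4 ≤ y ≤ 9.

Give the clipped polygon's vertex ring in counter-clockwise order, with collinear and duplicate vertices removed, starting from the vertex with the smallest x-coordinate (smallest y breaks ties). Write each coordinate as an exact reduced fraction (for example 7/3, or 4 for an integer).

Clipped polygon: [(12,56/9) (193/14,9) (12,9)]

1. After x ≥ 12: [(12,56/9) (17,14) (12,128/7)]
2. After x ≤ 16: [(12,56/9) (16,112/9) (16,104/7) (12,128/7)]
3. After y ≥ 4: [(12,56/9) (16,112/9) (16,104/7) (12,128/7)]
4. After y ≤ 9: [(12,9) (12,56/9) (193/14,9)]
5. Canonical ring: [(12,56/9) (193/14,9) (12,9)]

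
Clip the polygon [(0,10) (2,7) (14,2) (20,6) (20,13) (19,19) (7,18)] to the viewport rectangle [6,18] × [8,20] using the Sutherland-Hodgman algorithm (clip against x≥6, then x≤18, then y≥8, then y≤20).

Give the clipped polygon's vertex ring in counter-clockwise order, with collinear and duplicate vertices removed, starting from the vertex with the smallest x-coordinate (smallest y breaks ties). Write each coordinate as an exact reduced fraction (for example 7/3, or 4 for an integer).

1. After x ≥ 6: [(6,118/7) (6,16/3) (14,2) (20,6) (20,13) (19,19) (7,18)]
2. After x ≤ 18: [(6,118/7) (6,16/3) (14,2) (18,14/3) (18,227/12) (7,18)]
3. After y ≥ 8: [(6,118/7) (6,8) (18,8) (18,227/12) (7,18)]
4. After y ≤ 20: [(6,118/7) (6,8) (18,8) (18,227/12) (7,18)]
5. Canonical ring: [(6,8) (18,8) (18,227/12) (7,18) (6,118/7)]

Clipped polygon: [(6,8) (18,8) (18,227/12) (7,18) (6,118/7)]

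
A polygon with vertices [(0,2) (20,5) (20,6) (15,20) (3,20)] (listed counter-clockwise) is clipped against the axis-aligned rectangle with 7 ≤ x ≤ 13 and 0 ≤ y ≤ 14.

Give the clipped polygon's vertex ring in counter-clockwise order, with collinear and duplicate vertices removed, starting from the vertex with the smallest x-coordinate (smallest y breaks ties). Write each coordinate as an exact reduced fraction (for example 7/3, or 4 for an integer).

Clipped polygon: [(7,61/20) (13,79/20) (13,14) (7,14)]

1. After x ≥ 7: [(7,61/20) (20,5) (20,6) (15,20) (7,20)]
2. After x ≤ 13: [(7,61/20) (13,79/20) (13,20) (7,20)]
3. After y ≥ 0: [(7,61/20) (13,79/20) (13,20) (7,20)]
4. After y ≤ 14: [(7,14) (7,61/20) (13,79/20) (13,14)]
5. Canonical ring: [(7,61/20) (13,79/20) (13,14) (7,14)]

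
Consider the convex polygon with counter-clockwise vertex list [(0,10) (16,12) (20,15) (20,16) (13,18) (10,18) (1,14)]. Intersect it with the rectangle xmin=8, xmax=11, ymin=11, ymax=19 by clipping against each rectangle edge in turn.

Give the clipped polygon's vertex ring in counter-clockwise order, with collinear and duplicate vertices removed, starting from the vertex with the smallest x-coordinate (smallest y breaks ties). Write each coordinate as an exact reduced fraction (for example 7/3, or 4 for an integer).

Clipped polygon: [(8,11) (11,91/8) (11,18) (10,18) (8,154/9)]

1. After x ≥ 8: [(8,11) (16,12) (20,15) (20,16) (13,18) (10,18) (8,154/9)]
2. After x ≤ 11: [(8,11) (11,91/8) (11,18) (10,18) (8,154/9)]
3. After y ≥ 11: [(8,11) (11,91/8) (11,18) (10,18) (8,154/9)]
4. After y ≤ 19: [(8,11) (11,91/8) (11,18) (10,18) (8,154/9)]
5. Canonical ring: [(8,11) (11,91/8) (11,18) (10,18) (8,154/9)]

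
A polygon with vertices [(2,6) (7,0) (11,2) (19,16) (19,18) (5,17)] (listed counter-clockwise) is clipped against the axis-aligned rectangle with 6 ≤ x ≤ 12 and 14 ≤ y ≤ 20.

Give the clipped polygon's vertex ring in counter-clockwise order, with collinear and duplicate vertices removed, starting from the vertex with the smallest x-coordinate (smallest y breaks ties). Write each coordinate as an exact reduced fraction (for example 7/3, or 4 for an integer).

Clipped polygon: [(6,14) (12,14) (12,35/2) (6,239/14)]

1. After x ≥ 6: [(6,6/5) (7,0) (11,2) (19,16) (19,18) (6,239/14)]
2. After x ≤ 12: [(6,6/5) (7,0) (11,2) (12,15/4) (12,35/2) (6,239/14)]
3. After y ≥ 14: [(6,14) (12,14) (12,35/2) (6,239/14)]
4. After y ≤ 20: [(6,14) (12,14) (12,35/2) (6,239/14)]
5. Canonical ring: [(6,14) (12,14) (12,35/2) (6,239/14)]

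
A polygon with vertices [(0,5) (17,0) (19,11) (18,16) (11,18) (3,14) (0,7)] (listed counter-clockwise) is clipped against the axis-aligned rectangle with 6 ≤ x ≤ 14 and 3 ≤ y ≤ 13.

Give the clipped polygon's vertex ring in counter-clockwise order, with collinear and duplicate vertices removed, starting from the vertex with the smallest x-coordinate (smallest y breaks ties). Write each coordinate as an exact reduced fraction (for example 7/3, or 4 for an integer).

1. After x ≥ 6: [(6,55/17) (17,0) (19,11) (18,16) (11,18) (6,31/2)]
2. After x ≤ 14: [(6,55/17) (14,15/17) (14,120/7) (11,18) (6,31/2)]
3. After y ≥ 3: [(6,55/17) (34/5,3) (14,3) (14,120/7) (11,18) (6,31/2)]
4. After y ≤ 13: [(6,13) (6,55/17) (34/5,3) (14,3) (14,13)]
5. Canonical ring: [(6,55/17) (34/5,3) (14,3) (14,13) (6,13)]

Clipped polygon: [(6,55/17) (34/5,3) (14,3) (14,13) (6,13)]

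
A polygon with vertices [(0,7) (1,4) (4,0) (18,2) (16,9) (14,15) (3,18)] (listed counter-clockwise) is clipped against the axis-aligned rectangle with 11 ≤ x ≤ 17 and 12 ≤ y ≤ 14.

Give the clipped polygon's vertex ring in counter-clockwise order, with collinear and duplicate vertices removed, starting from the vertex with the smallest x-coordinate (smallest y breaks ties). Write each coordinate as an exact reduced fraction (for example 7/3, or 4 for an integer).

1. After x ≥ 11: [(11,1) (18,2) (16,9) (14,15) (11,174/11)]
2. After x ≤ 17: [(11,1) (17,13/7) (17,11/2) (16,9) (14,15) (11,174/11)]
3. After y ≥ 12: [(11,12) (15,12) (14,15) (11,174/11)]
4. After y ≤ 14: [(11,14) (11,12) (15,12) (43/3,14)]
5. Canonical ring: [(11,12) (15,12) (43/3,14) (11,14)]

Clipped polygon: [(11,12) (15,12) (43/3,14) (11,14)]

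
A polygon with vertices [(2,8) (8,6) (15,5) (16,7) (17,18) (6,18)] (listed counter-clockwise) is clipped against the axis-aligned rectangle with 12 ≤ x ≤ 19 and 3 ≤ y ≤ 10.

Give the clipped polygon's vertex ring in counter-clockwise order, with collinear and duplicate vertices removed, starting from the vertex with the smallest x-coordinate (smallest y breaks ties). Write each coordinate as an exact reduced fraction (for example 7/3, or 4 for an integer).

Clipped polygon: [(12,38/7) (15,5) (16,7) (179/11,10) (12,10)]

1. After x ≥ 12: [(12,38/7) (15,5) (16,7) (17,18) (12,18)]
2. After x ≤ 19: [(12,38/7) (15,5) (16,7) (17,18) (12,18)]
3. After y ≥ 3: [(12,38/7) (15,5) (16,7) (17,18) (12,18)]
4. After y ≤ 10: [(12,10) (12,38/7) (15,5) (16,7) (179/11,10)]
5. Canonical ring: [(12,38/7) (15,5) (16,7) (179/11,10) (12,10)]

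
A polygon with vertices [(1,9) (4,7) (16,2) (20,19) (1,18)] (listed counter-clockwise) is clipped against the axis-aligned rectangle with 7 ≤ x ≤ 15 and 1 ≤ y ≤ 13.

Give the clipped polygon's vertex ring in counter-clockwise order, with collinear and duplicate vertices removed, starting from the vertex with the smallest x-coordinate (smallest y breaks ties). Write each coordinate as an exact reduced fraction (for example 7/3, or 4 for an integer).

1. After x ≥ 7: [(7,23/4) (16,2) (20,19) (7,348/19)]
2. After x ≤ 15: [(7,23/4) (15,29/12) (15,356/19) (7,348/19)]
3. After y ≥ 1: [(7,23/4) (15,29/12) (15,356/19) (7,348/19)]
4. After y ≤ 13: [(7,13) (7,23/4) (15,29/12) (15,13)]
5. Canonical ring: [(7,23/4) (15,29/12) (15,13) (7,13)]

Clipped polygon: [(7,23/4) (15,29/12) (15,13) (7,13)]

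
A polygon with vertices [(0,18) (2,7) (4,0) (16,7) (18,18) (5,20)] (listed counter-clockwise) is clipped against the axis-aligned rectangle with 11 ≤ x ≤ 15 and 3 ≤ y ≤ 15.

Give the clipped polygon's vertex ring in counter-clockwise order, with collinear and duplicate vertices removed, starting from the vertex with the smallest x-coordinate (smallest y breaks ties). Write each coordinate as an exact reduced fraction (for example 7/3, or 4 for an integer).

Clipped polygon: [(11,49/12) (15,77/12) (15,15) (11,15)]

1. After x ≥ 11: [(11,49/12) (16,7) (18,18) (11,248/13)]
2. After x ≤ 15: [(11,49/12) (15,77/12) (15,240/13) (11,248/13)]
3. After y ≥ 3: [(11,49/12) (15,77/12) (15,240/13) (11,248/13)]
4. After y ≤ 15: [(11,15) (11,49/12) (15,77/12) (15,15)]
5. Canonical ring: [(11,49/12) (15,77/12) (15,15) (11,15)]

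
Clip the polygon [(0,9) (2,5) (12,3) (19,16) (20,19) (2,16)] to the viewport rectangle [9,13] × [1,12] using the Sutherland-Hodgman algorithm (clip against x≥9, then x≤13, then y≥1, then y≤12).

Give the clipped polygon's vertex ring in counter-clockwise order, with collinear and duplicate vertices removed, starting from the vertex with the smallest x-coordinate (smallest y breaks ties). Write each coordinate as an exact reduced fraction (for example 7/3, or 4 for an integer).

Clipped polygon: [(9,18/5) (12,3) (13,34/7) (13,12) (9,12)]

1. After x ≥ 9: [(9,18/5) (12,3) (19,16) (20,19) (9,103/6)]
2. After x ≤ 13: [(9,18/5) (12,3) (13,34/7) (13,107/6) (9,103/6)]
3. After y ≥ 1: [(9,18/5) (12,3) (13,34/7) (13,107/6) (9,103/6)]
4. After y ≤ 12: [(9,12) (9,18/5) (12,3) (13,34/7) (13,12)]
5. Canonical ring: [(9,18/5) (12,3) (13,34/7) (13,12) (9,12)]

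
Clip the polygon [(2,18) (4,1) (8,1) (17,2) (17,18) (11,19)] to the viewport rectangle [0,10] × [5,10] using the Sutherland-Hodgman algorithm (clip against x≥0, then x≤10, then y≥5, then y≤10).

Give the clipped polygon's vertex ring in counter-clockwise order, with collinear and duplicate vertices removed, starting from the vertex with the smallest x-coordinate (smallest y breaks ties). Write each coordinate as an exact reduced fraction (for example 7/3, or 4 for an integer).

1. After x ≥ 0: [(2,18) (4,1) (8,1) (17,2) (17,18) (11,19)]
2. After x ≤ 10: [(10,170/9) (2,18) (4,1) (8,1) (10,11/9)]
3. After y ≥ 5: [(10,5) (10,170/9) (2,18) (60/17,5)]
4. After y ≤ 10: [(10,5) (10,10) (50/17,10) (60/17,5)]
5. Canonical ring: [(50/17,10) (60/17,5) (10,5) (10,10)]

Clipped polygon: [(50/17,10) (60/17,5) (10,5) (10,10)]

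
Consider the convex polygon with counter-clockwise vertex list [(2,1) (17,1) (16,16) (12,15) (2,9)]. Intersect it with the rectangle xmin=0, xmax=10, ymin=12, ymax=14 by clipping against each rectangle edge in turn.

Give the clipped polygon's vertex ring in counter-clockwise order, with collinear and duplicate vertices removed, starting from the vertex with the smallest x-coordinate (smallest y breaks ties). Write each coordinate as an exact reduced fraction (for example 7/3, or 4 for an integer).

Clipped polygon: [(7,12) (10,12) (10,69/5)]

1. After x ≥ 0: [(2,1) (17,1) (16,16) (12,15) (2,9)]
2. After x ≤ 10: [(2,1) (10,1) (10,69/5) (2,9)]
3. After y ≥ 12: [(10,12) (10,69/5) (7,12)]
4. After y ≤ 14: [(10,12) (10,69/5) (7,12)]
5. Canonical ring: [(7,12) (10,12) (10,69/5)]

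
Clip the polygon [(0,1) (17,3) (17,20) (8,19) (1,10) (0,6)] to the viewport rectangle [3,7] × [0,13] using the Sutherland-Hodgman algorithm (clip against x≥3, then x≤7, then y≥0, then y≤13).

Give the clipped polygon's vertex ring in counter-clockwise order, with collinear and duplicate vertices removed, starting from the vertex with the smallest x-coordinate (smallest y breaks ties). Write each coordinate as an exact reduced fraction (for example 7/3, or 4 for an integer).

Clipped polygon: [(3,23/17) (7,31/17) (7,13) (10/3,13) (3,88/7)]

1. After x ≥ 3: [(3,23/17) (17,3) (17,20) (8,19) (3,88/7)]
2. After x ≤ 7: [(3,23/17) (7,31/17) (7,124/7) (3,88/7)]
3. After y ≥ 0: [(3,23/17) (7,31/17) (7,124/7) (3,88/7)]
4. After y ≤ 13: [(3,23/17) (7,31/17) (7,13) (10/3,13) (3,88/7)]
5. Canonical ring: [(3,23/17) (7,31/17) (7,13) (10/3,13) (3,88/7)]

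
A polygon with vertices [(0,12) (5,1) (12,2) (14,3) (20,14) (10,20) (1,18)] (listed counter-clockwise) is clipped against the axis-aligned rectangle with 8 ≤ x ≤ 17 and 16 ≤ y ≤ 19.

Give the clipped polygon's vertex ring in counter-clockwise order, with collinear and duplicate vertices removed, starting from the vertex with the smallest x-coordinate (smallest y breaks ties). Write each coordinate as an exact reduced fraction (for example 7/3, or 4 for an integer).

Clipped polygon: [(8,16) (50/3,16) (35/3,19) (8,19)]

1. After x ≥ 8: [(8,10/7) (12,2) (14,3) (20,14) (10,20) (8,176/9)]
2. After x ≤ 17: [(8,10/7) (12,2) (14,3) (17,17/2) (17,79/5) (10,20) (8,176/9)]
3. After y ≥ 16: [(8,16) (50/3,16) (10,20) (8,176/9)]
4. After y ≤ 19: [(8,19) (8,16) (50/3,16) (35/3,19)]
5. Canonical ring: [(8,16) (50/3,16) (35/3,19) (8,19)]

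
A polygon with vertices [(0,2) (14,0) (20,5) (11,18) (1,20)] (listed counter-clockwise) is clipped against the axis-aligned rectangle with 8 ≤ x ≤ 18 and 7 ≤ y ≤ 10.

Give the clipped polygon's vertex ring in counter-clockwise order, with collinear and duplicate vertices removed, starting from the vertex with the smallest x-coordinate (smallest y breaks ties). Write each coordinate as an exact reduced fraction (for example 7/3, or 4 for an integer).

Clipped polygon: [(8,7) (18,7) (18,71/9) (215/13,10) (8,10)]

1. After x ≥ 8: [(8,6/7) (14,0) (20,5) (11,18) (8,93/5)]
2. After x ≤ 18: [(8,6/7) (14,0) (18,10/3) (18,71/9) (11,18) (8,93/5)]
3. After y ≥ 7: [(8,7) (18,7) (18,71/9) (11,18) (8,93/5)]
4. After y ≤ 10: [(8,10) (8,7) (18,7) (18,71/9) (215/13,10)]
5. Canonical ring: [(8,7) (18,7) (18,71/9) (215/13,10) (8,10)]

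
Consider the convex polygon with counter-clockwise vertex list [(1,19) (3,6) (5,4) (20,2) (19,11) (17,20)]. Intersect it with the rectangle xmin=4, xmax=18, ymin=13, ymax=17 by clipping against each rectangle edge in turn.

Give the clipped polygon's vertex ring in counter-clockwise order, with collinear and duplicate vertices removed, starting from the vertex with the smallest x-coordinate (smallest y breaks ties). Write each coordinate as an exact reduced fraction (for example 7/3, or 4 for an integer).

1. After x ≥ 4: [(4,307/16) (4,5) (5,4) (20,2) (19,11) (17,20)]
2. After x ≤ 18: [(4,307/16) (4,5) (5,4) (18,34/15) (18,31/2) (17,20)]
3. After y ≥ 13: [(4,307/16) (4,13) (18,13) (18,31/2) (17,20)]
4. After y ≤ 17: [(4,17) (4,13) (18,13) (18,31/2) (53/3,17)]
5. Canonical ring: [(4,13) (18,13) (18,31/2) (53/3,17) (4,17)]

Clipped polygon: [(4,13) (18,13) (18,31/2) (53/3,17) (4,17)]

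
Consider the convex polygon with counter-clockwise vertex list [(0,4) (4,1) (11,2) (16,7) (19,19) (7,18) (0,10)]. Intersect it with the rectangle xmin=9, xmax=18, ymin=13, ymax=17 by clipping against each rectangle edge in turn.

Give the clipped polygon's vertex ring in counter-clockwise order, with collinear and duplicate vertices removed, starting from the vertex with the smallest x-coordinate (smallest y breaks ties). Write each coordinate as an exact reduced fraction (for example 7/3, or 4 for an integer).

1. After x ≥ 9: [(9,12/7) (11,2) (16,7) (19,19) (9,109/6)]
2. After x ≤ 18: [(9,12/7) (11,2) (16,7) (18,15) (18,227/12) (9,109/6)]
3. After y ≥ 13: [(9,13) (35/2,13) (18,15) (18,227/12) (9,109/6)]
4. After y ≤ 17: [(9,17) (9,13) (35/2,13) (18,15) (18,17)]
5. Canonical ring: [(9,13) (35/2,13) (18,15) (18,17) (9,17)]

Clipped polygon: [(9,13) (35/2,13) (18,15) (18,17) (9,17)]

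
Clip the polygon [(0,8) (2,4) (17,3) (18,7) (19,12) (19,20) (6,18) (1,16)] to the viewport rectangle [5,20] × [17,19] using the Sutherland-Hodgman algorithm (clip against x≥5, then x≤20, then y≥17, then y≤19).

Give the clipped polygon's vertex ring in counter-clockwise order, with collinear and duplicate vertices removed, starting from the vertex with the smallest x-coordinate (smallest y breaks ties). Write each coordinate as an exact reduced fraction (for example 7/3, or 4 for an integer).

1. After x ≥ 5: [(5,19/5) (17,3) (18,7) (19,12) (19,20) (6,18) (5,88/5)]
2. After x ≤ 20: [(5,19/5) (17,3) (18,7) (19,12) (19,20) (6,18) (5,88/5)]
3. After y ≥ 17: [(5,17) (19,17) (19,20) (6,18) (5,88/5)]
4. After y ≤ 19: [(5,17) (19,17) (19,19) (25/2,19) (6,18) (5,88/5)]
5. Canonical ring: [(5,17) (19,17) (19,19) (25/2,19) (6,18) (5,88/5)]

Clipped polygon: [(5,17) (19,17) (19,19) (25/2,19) (6,18) (5,88/5)]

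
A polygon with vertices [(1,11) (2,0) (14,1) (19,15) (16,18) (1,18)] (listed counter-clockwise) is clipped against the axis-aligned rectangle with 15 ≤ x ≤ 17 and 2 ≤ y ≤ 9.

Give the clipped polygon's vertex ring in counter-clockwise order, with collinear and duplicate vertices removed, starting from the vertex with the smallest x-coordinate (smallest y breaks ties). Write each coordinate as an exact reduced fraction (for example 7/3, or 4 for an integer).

Clipped polygon: [(15,19/5) (118/7,9) (15,9)]

1. After x ≥ 15: [(15,19/5) (19,15) (16,18) (15,18)]
2. After x ≤ 17: [(15,19/5) (17,47/5) (17,17) (16,18) (15,18)]
3. After y ≥ 2: [(15,19/5) (17,47/5) (17,17) (16,18) (15,18)]
4. After y ≤ 9: [(15,9) (15,19/5) (118/7,9)]
5. Canonical ring: [(15,19/5) (118/7,9) (15,9)]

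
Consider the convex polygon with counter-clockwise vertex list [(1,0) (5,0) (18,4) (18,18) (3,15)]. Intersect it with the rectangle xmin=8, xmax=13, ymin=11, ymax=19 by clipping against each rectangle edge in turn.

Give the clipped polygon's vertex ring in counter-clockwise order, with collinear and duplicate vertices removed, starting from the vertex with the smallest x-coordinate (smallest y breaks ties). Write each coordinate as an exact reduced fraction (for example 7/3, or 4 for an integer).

1. After x ≥ 8: [(8,12/13) (18,4) (18,18) (8,16)]
2. After x ≤ 13: [(8,12/13) (13,32/13) (13,17) (8,16)]
3. After y ≥ 11: [(8,11) (13,11) (13,17) (8,16)]
4. After y ≤ 19: [(8,11) (13,11) (13,17) (8,16)]
5. Canonical ring: [(8,11) (13,11) (13,17) (8,16)]

Clipped polygon: [(8,11) (13,11) (13,17) (8,16)]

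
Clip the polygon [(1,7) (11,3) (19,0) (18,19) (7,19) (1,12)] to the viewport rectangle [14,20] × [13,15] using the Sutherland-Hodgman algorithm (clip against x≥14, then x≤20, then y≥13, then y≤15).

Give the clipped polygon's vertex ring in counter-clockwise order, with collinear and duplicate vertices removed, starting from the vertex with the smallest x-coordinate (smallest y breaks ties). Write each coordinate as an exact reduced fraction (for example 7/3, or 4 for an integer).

1. After x ≥ 14: [(14,15/8) (19,0) (18,19) (14,19)]
2. After x ≤ 20: [(14,15/8) (19,0) (18,19) (14,19)]
3. After y ≥ 13: [(14,13) (348/19,13) (18,19) (14,19)]
4. After y ≤ 15: [(14,15) (14,13) (348/19,13) (346/19,15)]
5. Canonical ring: [(14,13) (348/19,13) (346/19,15) (14,15)]

Clipped polygon: [(14,13) (348/19,13) (346/19,15) (14,15)]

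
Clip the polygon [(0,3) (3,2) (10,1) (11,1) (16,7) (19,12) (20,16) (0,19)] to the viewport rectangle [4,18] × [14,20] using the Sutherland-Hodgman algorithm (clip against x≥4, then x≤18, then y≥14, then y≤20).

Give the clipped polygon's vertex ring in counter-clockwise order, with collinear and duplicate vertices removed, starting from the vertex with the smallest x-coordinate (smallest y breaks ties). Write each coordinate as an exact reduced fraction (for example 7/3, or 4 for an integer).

Clipped polygon: [(4,14) (18,14) (18,163/10) (4,92/5)]

1. After x ≥ 4: [(4,13/7) (10,1) (11,1) (16,7) (19,12) (20,16) (4,92/5)]
2. After x ≤ 18: [(4,13/7) (10,1) (11,1) (16,7) (18,31/3) (18,163/10) (4,92/5)]
3. After y ≥ 14: [(4,14) (18,14) (18,163/10) (4,92/5)]
4. After y ≤ 20: [(4,14) (18,14) (18,163/10) (4,92/5)]
5. Canonical ring: [(4,14) (18,14) (18,163/10) (4,92/5)]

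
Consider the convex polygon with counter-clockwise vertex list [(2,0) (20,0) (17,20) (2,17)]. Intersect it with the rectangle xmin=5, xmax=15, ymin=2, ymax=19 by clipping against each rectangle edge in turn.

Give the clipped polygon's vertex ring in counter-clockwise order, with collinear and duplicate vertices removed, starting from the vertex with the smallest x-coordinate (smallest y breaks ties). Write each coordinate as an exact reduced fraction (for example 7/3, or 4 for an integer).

1. After x ≥ 5: [(5,0) (20,0) (17,20) (5,88/5)]
2. After x ≤ 15: [(5,0) (15,0) (15,98/5) (5,88/5)]
3. After y ≥ 2: [(5,2) (15,2) (15,98/5) (5,88/5)]
4. After y ≤ 19: [(5,2) (15,2) (15,19) (12,19) (5,88/5)]
5. Canonical ring: [(5,2) (15,2) (15,19) (12,19) (5,88/5)]

Clipped polygon: [(5,2) (15,2) (15,19) (12,19) (5,88/5)]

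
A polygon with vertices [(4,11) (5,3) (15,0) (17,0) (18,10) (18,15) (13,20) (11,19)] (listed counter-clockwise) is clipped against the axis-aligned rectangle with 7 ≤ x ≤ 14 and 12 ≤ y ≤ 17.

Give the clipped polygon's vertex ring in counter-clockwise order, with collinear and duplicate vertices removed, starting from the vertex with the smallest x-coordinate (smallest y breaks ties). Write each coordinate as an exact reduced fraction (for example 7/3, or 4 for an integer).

Clipped polygon: [(7,12) (14,12) (14,17) (37/4,17) (7,101/7)]

1. After x ≥ 7: [(7,101/7) (7,12/5) (15,0) (17,0) (18,10) (18,15) (13,20) (11,19)]
2. After x ≤ 14: [(7,101/7) (7,12/5) (14,3/10) (14,19) (13,20) (11,19)]
3. After y ≥ 12: [(7,101/7) (7,12) (14,12) (14,19) (13,20) (11,19)]
4. After y ≤ 17: [(37/4,17) (7,101/7) (7,12) (14,12) (14,17)]
5. Canonical ring: [(7,12) (14,12) (14,17) (37/4,17) (7,101/7)]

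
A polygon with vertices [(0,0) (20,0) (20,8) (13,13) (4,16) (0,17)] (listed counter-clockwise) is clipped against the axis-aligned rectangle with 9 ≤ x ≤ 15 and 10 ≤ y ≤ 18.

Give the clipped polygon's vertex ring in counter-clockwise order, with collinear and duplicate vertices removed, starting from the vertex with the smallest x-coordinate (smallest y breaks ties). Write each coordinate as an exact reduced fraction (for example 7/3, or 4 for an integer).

1. After x ≥ 9: [(9,0) (20,0) (20,8) (13,13) (9,43/3)]
2. After x ≤ 15: [(9,0) (15,0) (15,81/7) (13,13) (9,43/3)]
3. After y ≥ 10: [(9,10) (15,10) (15,81/7) (13,13) (9,43/3)]
4. After y ≤ 18: [(9,10) (15,10) (15,81/7) (13,13) (9,43/3)]
5. Canonical ring: [(9,10) (15,10) (15,81/7) (13,13) (9,43/3)]

Clipped polygon: [(9,10) (15,10) (15,81/7) (13,13) (9,43/3)]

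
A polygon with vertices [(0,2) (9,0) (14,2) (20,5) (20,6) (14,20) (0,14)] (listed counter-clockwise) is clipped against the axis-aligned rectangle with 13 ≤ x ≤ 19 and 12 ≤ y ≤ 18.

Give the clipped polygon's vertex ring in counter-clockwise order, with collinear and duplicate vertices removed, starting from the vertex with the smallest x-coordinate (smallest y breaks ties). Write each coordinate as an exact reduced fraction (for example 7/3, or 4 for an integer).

1. After x ≥ 13: [(13,8/5) (14,2) (20,5) (20,6) (14,20) (13,137/7)]
2. After x ≤ 19: [(13,8/5) (14,2) (19,9/2) (19,25/3) (14,20) (13,137/7)]
3. After y ≥ 12: [(13,12) (122/7,12) (14,20) (13,137/7)]
4. After y ≤ 18: [(13,18) (13,12) (122/7,12) (104/7,18)]
5. Canonical ring: [(13,12) (122/7,12) (104/7,18) (13,18)]

Clipped polygon: [(13,12) (122/7,12) (104/7,18) (13,18)]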